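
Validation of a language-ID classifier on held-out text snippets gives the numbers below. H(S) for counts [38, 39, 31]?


Probabilities: [38/108, 39/108, 31/108] ≈ [0.3519, 0.3611, 0.287]
H = -((38/108)·log₂(38/108) + (39/108)·log₂(39/108) + (31/108)·log₂(31/108))
  = 1.5777 bits

1.5777 bits


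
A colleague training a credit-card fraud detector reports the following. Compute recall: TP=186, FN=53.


Recall = TP/(TP+FN)
= 186/(186+53)
= 186/239 = 77.82%

77.82%


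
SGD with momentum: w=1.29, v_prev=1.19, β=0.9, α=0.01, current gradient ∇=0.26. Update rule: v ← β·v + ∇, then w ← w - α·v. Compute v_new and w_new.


v_new = 0.9·1.19 + 0.26 = 1.071 + 0.26 = 1.331
w_new = 1.29 - 0.01·1.331 = 1.29 - 0.01331 = 1.27669

v_new=1.331, w_new=1.27669


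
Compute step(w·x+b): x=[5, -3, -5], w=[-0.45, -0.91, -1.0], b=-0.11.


z = (5)·(-0.45) + (-3)·(-0.91) + (-5)·(-1.0) - 0.11
  = 5.37
step(z) = 1 (z≥0)

1


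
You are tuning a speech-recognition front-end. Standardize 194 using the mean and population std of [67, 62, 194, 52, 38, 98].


μ = 85.1667, σ = 51.9629
z = (194 - 85.1667)/51.9629 = 2.0944

2.0944


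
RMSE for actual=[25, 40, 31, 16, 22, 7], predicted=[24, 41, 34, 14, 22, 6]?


MSE = 16/6 = 2.6667
RMSE = √(16/6) = 1.633

1.633


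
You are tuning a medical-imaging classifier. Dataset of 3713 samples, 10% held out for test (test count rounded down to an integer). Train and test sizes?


Test = ⌊3713·10/100⌋ = 371
Train = 3713 - 371 = 3342

Train: 3342, Test: 371


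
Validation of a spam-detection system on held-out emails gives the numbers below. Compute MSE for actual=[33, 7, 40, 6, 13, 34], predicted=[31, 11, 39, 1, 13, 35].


Squared errors: (33-31)²=4, (7-11)²=16, (40-39)²=1, (6-1)²=25, (13-13)²=0, (34-35)²=1
Sum = 47
MSE = 47/6 = 47/6

47/6


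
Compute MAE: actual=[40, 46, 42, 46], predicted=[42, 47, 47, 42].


Absolute errors: |40-42|=2, |46-47|=1, |42-47|=5, |46-42|=4
Sum = 12
MAE = 12/4 = 3

3


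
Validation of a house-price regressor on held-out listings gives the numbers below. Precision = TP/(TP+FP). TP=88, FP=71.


Precision = TP/(TP+FP)
= 88/(88+71)
= 88/159 = 55.35%

55.35%


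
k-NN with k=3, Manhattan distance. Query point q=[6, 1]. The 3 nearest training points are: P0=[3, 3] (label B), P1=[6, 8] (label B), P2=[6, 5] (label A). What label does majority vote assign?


d(q,P0) = 5  (label B)
d(q,P1) = 7  (label B)
d(q,P2) = 4  (label A)
Votes: A=1, B=2
Majority → B

B


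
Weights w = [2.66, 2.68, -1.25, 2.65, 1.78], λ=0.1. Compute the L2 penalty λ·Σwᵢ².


‖w‖₂² = (2.66)² + (2.68)² + (-1.25)² + (2.65)² + (1.78)²
     = 7.0756 + 7.1824 + 1.5625 + 7.0225 + 3.1684
     = 26.0114
λ·‖w‖₂² = 0.1·26.0114 = 2.60114

2.60114


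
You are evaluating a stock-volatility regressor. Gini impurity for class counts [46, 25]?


Probabilities: [46/71, 25/71] ≈ [0.6479, 0.3521]
Σpᵢ² = (2116 + 625)/71² = 2741/5041
Gini = 1 - Σpᵢ² = 1 - 2741/5041 = 0.4563

0.4563


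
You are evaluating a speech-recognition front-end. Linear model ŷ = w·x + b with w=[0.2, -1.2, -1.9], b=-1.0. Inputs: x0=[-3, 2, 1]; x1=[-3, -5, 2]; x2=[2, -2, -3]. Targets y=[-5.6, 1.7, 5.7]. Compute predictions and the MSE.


ŷ0 = (0.2)·(-3) + (-1.2)·(2) + (-1.9)·(1) - 1.0 = -5.9
ŷ1 = (0.2)·(-3) + (-1.2)·(-5) + (-1.9)·(2) - 1.0 = 0.6
ŷ2 = (0.2)·(2) + (-1.2)·(-2) + (-1.9)·(-3) - 1.0 = 7.5
errors² = [0.09, 1.21, 3.24]
MSE = 4.5400/3 = 1.5133

1.5133


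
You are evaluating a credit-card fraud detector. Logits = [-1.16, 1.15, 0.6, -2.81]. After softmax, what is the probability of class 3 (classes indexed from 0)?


Exponentials: e^-1.16=0.3135, e^1.15=3.1582, e^0.6=1.8221, e^-2.81=0.0602
Sum = 5.354
Softmax = [0.0586, 0.5899, 0.3403, 0.0112]
p[3] = 0.0602/5.354 = 0.0112

0.0112


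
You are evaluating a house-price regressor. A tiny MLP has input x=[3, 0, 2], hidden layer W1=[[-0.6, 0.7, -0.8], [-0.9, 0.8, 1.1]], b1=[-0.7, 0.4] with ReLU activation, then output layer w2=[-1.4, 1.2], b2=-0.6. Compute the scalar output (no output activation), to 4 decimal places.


z1[0] = (-0.6)·(3) + (0.7)·(0) + (-0.8)·(2) - 0.7 = -4.1
z1[1] = (-0.9)·(3) + (0.8)·(0) + (1.1)·(2) + 0.4 = -0.1
h = ReLU(z1) = [0.0, 0.0]
output = (-1.4)·(0.0) + (1.2)·(0.0) - 0.6 = -0.6

-0.6


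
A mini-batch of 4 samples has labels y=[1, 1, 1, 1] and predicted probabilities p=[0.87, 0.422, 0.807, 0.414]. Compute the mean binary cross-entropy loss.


L[0] = -ln(0.87) = 0.1393
L[1] = -ln(0.422) = 0.8627
L[2] = -ln(0.807) = 0.2144
L[3] = -ln(0.414) = 0.8819
mean = (0.1393 + 0.8627 + 0.2144 + 0.8819)/4 = 0.5246

0.5246


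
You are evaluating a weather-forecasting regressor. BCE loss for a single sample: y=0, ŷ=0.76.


BCE = -[y·ln(p) + (1-y)·ln(1-p)]
= -0 - 1·ln(1-0.76)
= -ln(0.24) = 1.4271

1.4271


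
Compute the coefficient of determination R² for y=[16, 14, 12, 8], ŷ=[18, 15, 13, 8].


ȳ = 12.5
SS_res = Σ(y-ŷ)² = 6
SS_tot = Σ(y-ȳ)² = 35
R² = 1 - SS_res/SS_tot = 1 - 0.1714 = 0.8286

0.8286


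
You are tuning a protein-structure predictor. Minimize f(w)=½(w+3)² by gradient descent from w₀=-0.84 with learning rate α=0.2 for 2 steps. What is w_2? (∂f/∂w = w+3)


step 1: grad = -0.84+3 = 2.16; w = -0.84 - 0.2·(2.16) = -1.272
step 2: grad = -1.272+3 = 1.728; w = -1.272 - 0.2·(1.728) = -1.6176

-1.6176


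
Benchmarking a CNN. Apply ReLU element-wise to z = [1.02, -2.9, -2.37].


ReLU(1.02) = max(0, 1.02) = 1.02
ReLU(-2.9) = max(0, -2.9) = 0.0
ReLU(-2.37) = max(0, -2.37) = 0.0
result = [1.02, 0.0, 0.0]

[1.02, 0.0, 0.0]


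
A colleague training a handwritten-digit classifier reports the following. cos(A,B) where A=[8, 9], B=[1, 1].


A·B = 8·1 + 9·1 = 17
‖A‖ = √145 = 12.0416, ‖B‖ = √2 = 1.4142
cos = 17/(√145·√2) = 17/√290 = 0.9983

0.9983


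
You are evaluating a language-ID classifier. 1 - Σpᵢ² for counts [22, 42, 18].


Probabilities: [22/82, 42/82, 18/82] ≈ [0.2683, 0.5122, 0.2195]
Σpᵢ² = (484 + 1764 + 324)/82² = 2572/6724
Gini = 1 - Σpᵢ² = 1 - 2572/6724 = 0.6175

0.6175


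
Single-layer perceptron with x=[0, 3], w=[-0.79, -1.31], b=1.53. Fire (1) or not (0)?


z = (0)·(-0.79) + (3)·(-1.31) + 1.53
  = -2.4
step(z) = 0 (z<0)

0


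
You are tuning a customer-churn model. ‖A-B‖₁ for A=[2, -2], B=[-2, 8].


d = |2+ 2| + |-2-8|
  = 4 + 10
  = 14

14


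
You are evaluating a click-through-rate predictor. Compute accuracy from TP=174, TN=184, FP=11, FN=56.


Accuracy = (TP+TN)/(TP+TN+FP+FN)
= (174+184)/(425)
= 358/425 = 84.24%

84.24%


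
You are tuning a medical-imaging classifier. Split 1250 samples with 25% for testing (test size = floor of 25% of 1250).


Test = ⌊1250·25/100⌋ = 312
Train = 1250 - 312 = 938

Train: 938, Test: 312


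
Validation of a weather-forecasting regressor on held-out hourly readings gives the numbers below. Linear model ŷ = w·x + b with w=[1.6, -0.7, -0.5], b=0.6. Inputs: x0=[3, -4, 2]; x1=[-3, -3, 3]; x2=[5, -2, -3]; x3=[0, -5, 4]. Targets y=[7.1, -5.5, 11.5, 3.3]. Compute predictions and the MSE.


ŷ0 = (1.6)·(3) + (-0.7)·(-4) + (-0.5)·(2) + 0.6 = 7.2
ŷ1 = (1.6)·(-3) + (-0.7)·(-3) + (-0.5)·(3) + 0.6 = -3.6
ŷ2 = (1.6)·(5) + (-0.7)·(-2) + (-0.5)·(-3) + 0.6 = 11.5
ŷ3 = (1.6)·(0) + (-0.7)·(-5) + (-0.5)·(4) + 0.6 = 2.1
errors² = [0.01, 3.61, 0.0, 1.44]
MSE = 5.0600/4 = 1.265

1.265


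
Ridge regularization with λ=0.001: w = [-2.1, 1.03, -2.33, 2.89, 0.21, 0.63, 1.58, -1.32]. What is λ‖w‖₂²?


‖w‖₂² = (-2.1)² + (1.03)² + (-2.33)² + (2.89)² + (0.21)² + (0.63)² + (1.58)² + (-1.32)²
     = 4.41 + 1.0609 + 5.4289 + 8.3521 + 0.0441 + 0.3969 + 2.4964 + 1.7424
     = 23.9317
λ·‖w‖₂² = 0.001·23.9317 = 0.023932

0.023932


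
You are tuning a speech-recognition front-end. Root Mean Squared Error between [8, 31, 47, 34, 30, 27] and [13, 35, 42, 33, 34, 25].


MSE = 87/6 = 14.5
RMSE = √(87/6) = 3.8079

3.8079


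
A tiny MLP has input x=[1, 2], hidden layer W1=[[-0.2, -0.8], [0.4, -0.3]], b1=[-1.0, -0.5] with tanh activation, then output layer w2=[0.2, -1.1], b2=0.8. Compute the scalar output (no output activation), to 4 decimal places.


z1[0] = (-0.2)·(1) + (-0.8)·(2) - 1.0 = -2.8
z1[1] = (0.4)·(1) + (-0.3)·(2) - 0.5 = -0.7
h = tanh(z1) = [-0.9926, -0.6044]
output = (0.2)·(-0.9926) + (-1.1)·(-0.6044) + 0.8 = 1.2663

1.2663


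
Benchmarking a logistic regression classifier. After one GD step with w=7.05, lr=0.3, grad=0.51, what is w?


w_new = w - α·∇
= 7.05 - 0.3·0.51
= 7.05 - 0.153
= 6.897

6.897


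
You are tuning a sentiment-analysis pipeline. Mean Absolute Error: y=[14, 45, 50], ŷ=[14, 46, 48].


Absolute errors: |14-14|=0, |45-46|=1, |50-48|=2
Sum = 3
MAE = 3/3 = 1

1


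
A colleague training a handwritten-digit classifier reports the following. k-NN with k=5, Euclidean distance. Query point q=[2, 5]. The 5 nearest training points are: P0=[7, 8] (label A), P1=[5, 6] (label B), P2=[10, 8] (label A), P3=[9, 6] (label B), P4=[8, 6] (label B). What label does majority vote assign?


d(q,P0) = 5.831  (label A)
d(q,P1) = 3.1623  (label B)
d(q,P2) = 8.544  (label A)
d(q,P3) = 7.0711  (label B)
d(q,P4) = 6.0828  (label B)
Votes: A=2, B=3
Majority → B

B


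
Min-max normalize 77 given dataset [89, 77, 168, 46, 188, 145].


min=46, max=188
(77-46)/(188-46) = 31/142 = 0.2183

0.2183


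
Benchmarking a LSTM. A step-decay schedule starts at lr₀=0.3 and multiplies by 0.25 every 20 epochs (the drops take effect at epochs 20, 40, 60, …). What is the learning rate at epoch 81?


n_drops = ⌊81/20⌋ = 4
lr = 0.3·0.25^4 = 0.3·0.00390625 = 0.001171875

0.001171875


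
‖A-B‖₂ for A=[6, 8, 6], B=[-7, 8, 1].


d = √((6+ 7)² + (8-8)² + (6-1)²)
  = √(169 + 0 + 25)
  = √194 = 13.9284

13.9284


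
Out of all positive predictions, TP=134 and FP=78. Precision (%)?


Precision = TP/(TP+FP)
= 134/(134+78)
= 134/212 = 63.21%

63.21%


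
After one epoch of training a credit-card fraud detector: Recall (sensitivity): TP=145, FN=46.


Recall = TP/(TP+FN)
= 145/(145+46)
= 145/191 = 75.92%

75.92%


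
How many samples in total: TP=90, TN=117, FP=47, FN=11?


Total = TP + TN + FP + FN
= 90 + 117 + 47 + 11
= 265
(Predicted positive: 137, predicted negative: 128)

265


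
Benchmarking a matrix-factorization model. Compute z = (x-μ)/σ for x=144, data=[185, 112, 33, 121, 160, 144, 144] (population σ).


μ = 128.4286, σ = 44.9026
z = (144 - 128.4286)/44.9026 = 0.3468

0.3468


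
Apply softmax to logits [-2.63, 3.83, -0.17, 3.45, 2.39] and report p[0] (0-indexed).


Exponentials: e^-2.63=0.0721, e^3.83=46.0625, e^-0.17=0.8437, e^3.45=31.5004, e^2.39=10.9135
Sum = 89.3922
Softmax = [0.0008, 0.5153, 0.0094, 0.3524, 0.1221]
p[0] = 0.0721/89.3922 = 0.0008

0.0008


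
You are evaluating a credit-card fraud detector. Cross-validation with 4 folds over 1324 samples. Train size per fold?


Fold size = 1324/4 = 331
Training per fold = 1324 - 331 = 993

993


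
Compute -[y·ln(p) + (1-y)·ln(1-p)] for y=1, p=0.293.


BCE = -[y·ln(p) + (1-y)·ln(1-p)]
= -1·ln(0.293) - 0
= -ln(0.293) = 1.2276

1.2276


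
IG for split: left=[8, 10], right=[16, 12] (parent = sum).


Parent = [24, 22], H_parent = 0.9986
H_left = 0.9911 (n=18), H_right = 0.9852 (n=28)
H_children = (18/46)·0.9911 + (28/46)·0.9852 = 0.9875
IG = 0.9986 - 0.9875 = 0.0111

0.0111


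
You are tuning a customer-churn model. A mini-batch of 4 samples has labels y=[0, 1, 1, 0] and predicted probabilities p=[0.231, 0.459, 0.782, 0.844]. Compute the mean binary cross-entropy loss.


L[0] = -ln(1-0.231) = -ln(0.769) = 0.2627
L[1] = -ln(0.459) = 0.7787
L[2] = -ln(0.782) = 0.2459
L[3] = -ln(1-0.844) = -ln(0.156) = 1.8579
mean = (0.2627 + 0.7787 + 0.2459 + 1.8579)/4 = 0.7863

0.7863


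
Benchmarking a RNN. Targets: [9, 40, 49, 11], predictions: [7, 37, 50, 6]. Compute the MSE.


Squared errors: (9-7)²=4, (40-37)²=9, (49-50)²=1, (11-6)²=25
Sum = 39
MSE = 39/4 = 39/4

39/4


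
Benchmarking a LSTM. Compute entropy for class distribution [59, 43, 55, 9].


Probabilities: [59/166, 43/166, 55/166, 9/166] ≈ [0.3554, 0.259, 0.3313, 0.0542]
H = -((59/166)·log₂(59/166) + (43/166)·log₂(43/166) + (55/166)·log₂(55/166) + (9/166)·log₂(9/166))
  = 1.7912 bits

1.7912 bits


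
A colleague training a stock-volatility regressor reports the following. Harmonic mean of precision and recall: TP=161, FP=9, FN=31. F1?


Precision = 161/170 = 0.9471
Recall = 161/192 = 0.8385
F1 = 2·P·R/(P+R) = 2·TP/(2·TP+FP+FN) = 322/(322+9+31) = 322/362 = 0.8895

0.8895


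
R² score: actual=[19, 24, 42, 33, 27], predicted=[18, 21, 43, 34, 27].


ȳ = 29
SS_res = Σ(y-ŷ)² = 12
SS_tot = Σ(y-ȳ)² = 314
R² = 1 - SS_res/SS_tot = 1 - 0.0382 = 0.9618

0.9618


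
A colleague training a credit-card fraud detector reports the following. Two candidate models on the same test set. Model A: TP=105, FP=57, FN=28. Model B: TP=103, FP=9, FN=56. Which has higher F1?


Model A: P=105/162=0.6481, R=105/133=0.7895, F1=2PR/(P+R)=2TP/(2TP+FP+FN)=210/295=0.7119
Model B: P=103/112=0.9196, R=103/159=0.6478, F1=2PR/(P+R)=2TP/(2TP+FP+FN)=206/271=0.7601
0.7119 < 0.7601 → Model B

Model B


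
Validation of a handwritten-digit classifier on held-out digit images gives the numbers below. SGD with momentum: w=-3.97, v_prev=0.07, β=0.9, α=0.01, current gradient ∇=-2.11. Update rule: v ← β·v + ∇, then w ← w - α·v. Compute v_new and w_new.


v_new = 0.9·0.07 - 2.11 = 0.063 - 2.11 = -2.047
w_new = -3.97 - 0.01·-2.047 = -3.97 + 0.02047 = -3.94953

v_new=-2.047, w_new=-3.94953


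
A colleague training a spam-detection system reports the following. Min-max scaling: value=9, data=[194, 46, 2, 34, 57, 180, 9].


min=2, max=194
(9-2)/(194-2) = 7/192 = 0.0365

0.0365


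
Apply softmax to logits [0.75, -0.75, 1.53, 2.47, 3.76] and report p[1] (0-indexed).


Exponentials: e^0.75=2.117, e^-0.75=0.4724, e^1.53=4.6182, e^2.47=11.8224, e^3.76=42.9484
Sum = 61.9784
Softmax = [0.0342, 0.0076, 0.0745, 0.1908, 0.693]
p[1] = 0.4724/61.9784 = 0.0076

0.0076


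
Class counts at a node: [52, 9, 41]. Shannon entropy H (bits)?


Probabilities: [52/102, 9/102, 41/102] ≈ [0.5098, 0.0882, 0.402]
H = -((52/102)·log₂(52/102) + (9/102)·log₂(9/102) + (41/102)·log₂(41/102))
  = 1.3331 bits

1.3331 bits


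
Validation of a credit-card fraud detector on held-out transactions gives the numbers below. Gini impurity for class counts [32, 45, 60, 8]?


Probabilities: [32/145, 45/145, 60/145, 8/145] ≈ [0.2207, 0.3103, 0.4138, 0.0552]
Σpᵢ² = (1024 + 2025 + 3600 + 64)/145² = 6713/21025
Gini = 1 - Σpᵢ² = 1 - 6713/21025 = 0.6807

0.6807


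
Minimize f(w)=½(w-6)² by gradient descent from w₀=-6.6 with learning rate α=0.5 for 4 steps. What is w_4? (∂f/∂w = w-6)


step 1: grad = -6.6-6 = -12.6; w = -6.6 - 0.5·(-12.6) = -0.3
step 2: grad = -0.3-6 = -6.3; w = -0.3 - 0.5·(-6.3) = 2.85
step 3: grad = 2.85-6 = -3.15; w = 2.85 - 0.5·(-3.15) = 4.425
step 4: grad = 4.425-6 = -1.575; w = 4.425 - 0.5·(-1.575) = 5.2125

5.2125


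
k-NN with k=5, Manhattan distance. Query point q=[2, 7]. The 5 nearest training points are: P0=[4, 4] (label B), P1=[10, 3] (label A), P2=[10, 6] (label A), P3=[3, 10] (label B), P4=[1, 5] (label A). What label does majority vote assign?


d(q,P0) = 5  (label B)
d(q,P1) = 12  (label A)
d(q,P2) = 9  (label A)
d(q,P3) = 4  (label B)
d(q,P4) = 3  (label A)
Votes: A=3, B=2
Majority → A

A


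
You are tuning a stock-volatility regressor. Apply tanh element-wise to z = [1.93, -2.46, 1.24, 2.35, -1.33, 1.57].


tanh(1.93) = 0.9587
tanh(-2.46) = -0.9855
tanh(1.24) = 0.8455
tanh(2.35) = 0.982
tanh(-1.33) = -0.8692
tanh(1.57) = 0.917
result = [0.9587, -0.9855, 0.8455, 0.982, -0.8692, 0.917]

[0.9587, -0.9855, 0.8455, 0.982, -0.8692, 0.917]


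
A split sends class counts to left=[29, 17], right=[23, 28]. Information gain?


Parent = [52, 45], H_parent = 0.9962
H_left = 0.9503 (n=46), H_right = 0.9931 (n=51)
H_children = (46/97)·0.9503 + (51/97)·0.9931 = 0.9728
IG = 0.9962 - 0.9728 = 0.0234

0.0234


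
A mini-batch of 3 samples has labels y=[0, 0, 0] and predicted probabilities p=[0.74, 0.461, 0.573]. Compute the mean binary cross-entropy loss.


L[0] = -ln(1-0.74) = -ln(0.26) = 1.3471
L[1] = -ln(1-0.461) = -ln(0.539) = 0.618
L[2] = -ln(1-0.573) = -ln(0.427) = 0.851
mean = (1.3471 + 0.618 + 0.851)/3 = 0.9387

0.9387


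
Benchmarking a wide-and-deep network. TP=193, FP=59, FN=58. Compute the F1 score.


Precision = 193/252 = 0.7659
Recall = 193/251 = 0.7689
F1 = 2·P·R/(P+R) = 2·TP/(2·TP+FP+FN) = 386/(386+59+58) = 386/503 = 0.7674

0.7674


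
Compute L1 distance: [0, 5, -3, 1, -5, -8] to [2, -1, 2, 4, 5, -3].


d = |0-2| + |5+ 1| + |-3-2| + |1-4| + |-5-5| + |-8+ 3|
  = 2 + 6 + 5 + 3 + 10 + 5
  = 31

31


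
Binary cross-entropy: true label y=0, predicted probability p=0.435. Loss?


BCE = -[y·ln(p) + (1-y)·ln(1-p)]
= -0 - 1·ln(1-0.435)
= -ln(0.565) = 0.5709

0.5709


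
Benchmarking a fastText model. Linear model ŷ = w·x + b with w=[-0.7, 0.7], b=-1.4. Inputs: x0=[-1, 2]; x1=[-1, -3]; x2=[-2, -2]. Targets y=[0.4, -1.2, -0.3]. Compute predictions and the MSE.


ŷ0 = (-0.7)·(-1) + (0.7)·(2) - 1.4 = 0.7
ŷ1 = (-0.7)·(-1) + (0.7)·(-3) - 1.4 = -2.8
ŷ2 = (-0.7)·(-2) + (0.7)·(-2) - 1.4 = -1.4
errors² = [0.09, 2.56, 1.21]
MSE = 3.8600/3 = 1.2867

1.2867


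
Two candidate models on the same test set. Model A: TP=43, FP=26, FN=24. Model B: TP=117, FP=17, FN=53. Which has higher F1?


Model A: P=43/69=0.6232, R=43/67=0.6418, F1=2PR/(P+R)=2TP/(2TP+FP+FN)=86/136=0.6324
Model B: P=117/134=0.8731, R=117/170=0.6882, F1=2PR/(P+R)=2TP/(2TP+FP+FN)=234/304=0.7697
0.6324 < 0.7697 → Model B

Model B


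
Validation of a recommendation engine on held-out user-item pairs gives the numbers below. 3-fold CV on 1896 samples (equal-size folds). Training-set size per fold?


Fold size = 1896/3 = 632
Training per fold = 1896 - 632 = 1264

1264


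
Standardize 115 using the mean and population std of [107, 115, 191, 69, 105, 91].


μ = 113, σ = 37.877
z = (115 - 113)/37.877 = 0.0528

0.0528


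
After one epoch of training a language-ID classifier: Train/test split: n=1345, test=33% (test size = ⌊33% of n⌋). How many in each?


Test = ⌊1345·33/100⌋ = 443
Train = 1345 - 443 = 902

Train: 902, Test: 443


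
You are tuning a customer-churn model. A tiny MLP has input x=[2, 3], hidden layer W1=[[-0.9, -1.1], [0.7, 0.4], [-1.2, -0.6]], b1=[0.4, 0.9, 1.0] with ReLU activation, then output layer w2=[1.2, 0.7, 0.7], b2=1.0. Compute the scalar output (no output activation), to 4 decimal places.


z1[0] = (-0.9)·(2) + (-1.1)·(3) + 0.4 = -4.7
z1[1] = (0.7)·(2) + (0.4)·(3) + 0.9 = 3.5
z1[2] = (-1.2)·(2) + (-0.6)·(3) + 1.0 = -3.2
h = ReLU(z1) = [0.0, 3.5, 0.0]
output = (1.2)·(0.0) + (0.7)·(3.5) + (0.7)·(0.0) + 1.0 = 3.45

3.45


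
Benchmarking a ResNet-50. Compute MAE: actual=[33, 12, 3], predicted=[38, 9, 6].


Absolute errors: |33-38|=5, |12-9|=3, |3-6|=3
Sum = 11
MAE = 11/3 = 11/3

11/3


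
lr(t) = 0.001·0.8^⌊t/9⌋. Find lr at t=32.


n_drops = ⌊32/9⌋ = 3
lr = 0.001·0.8^3 = 0.001·0.512 = 0.000512

0.000512


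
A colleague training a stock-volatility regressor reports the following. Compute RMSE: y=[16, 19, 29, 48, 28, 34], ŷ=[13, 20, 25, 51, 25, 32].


MSE = 48/6 = 8
RMSE = √(48/6) = 2.8284

2.8284


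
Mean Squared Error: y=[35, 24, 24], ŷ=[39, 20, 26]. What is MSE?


Squared errors: (35-39)²=16, (24-20)²=16, (24-26)²=4
Sum = 36
MSE = 36/3 = 12

12


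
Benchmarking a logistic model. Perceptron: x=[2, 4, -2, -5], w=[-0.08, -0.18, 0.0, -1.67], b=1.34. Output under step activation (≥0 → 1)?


z = (2)·(-0.08) + (4)·(-0.18) + (-2)·(0.0) + (-5)·(-1.67) + 1.34
  = 8.81
step(z) = 1 (z≥0)

1


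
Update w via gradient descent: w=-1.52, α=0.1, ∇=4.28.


w_new = w - α·∇
= -1.52 - 0.1·4.28
= -1.52 - 0.428
= -1.948

-1.948


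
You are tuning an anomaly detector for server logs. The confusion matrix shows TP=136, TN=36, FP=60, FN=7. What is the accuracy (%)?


Accuracy = (TP+TN)/(TP+TN+FP+FN)
= (136+36)/(239)
= 172/239 = 71.97%

71.97%


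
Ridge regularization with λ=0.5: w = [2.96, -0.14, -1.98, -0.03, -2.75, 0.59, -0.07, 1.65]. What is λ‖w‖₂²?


‖w‖₂² = (2.96)² + (-0.14)² + (-1.98)² + (-0.03)² + (-2.75)² + (0.59)² + (-0.07)² + (1.65)²
     = 8.7616 + 0.0196 + 3.9204 + 0.0009 + 7.5625 + 0.3481 + 0.0049 + 2.7225
     = 23.3405
λ·‖w‖₂² = 0.5·23.3405 = 11.67025

11.67025


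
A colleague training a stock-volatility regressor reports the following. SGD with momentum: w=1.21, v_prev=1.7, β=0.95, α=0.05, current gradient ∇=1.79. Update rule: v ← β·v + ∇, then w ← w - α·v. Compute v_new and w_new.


v_new = 0.95·1.7 + 1.79 = 1.615 + 1.79 = 3.405
w_new = 1.21 - 0.05·3.405 = 1.21 - 0.17025 = 1.03975

v_new=3.405, w_new=1.03975


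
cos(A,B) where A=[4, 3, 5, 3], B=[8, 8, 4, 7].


A·B = 4·8 + 3·8 + 5·4 + 3·7 = 97
‖A‖ = √59 = 7.6811, ‖B‖ = √193 = 13.8924
cos = 97/(√59·√193) = 97/√11387 = 0.909

0.909


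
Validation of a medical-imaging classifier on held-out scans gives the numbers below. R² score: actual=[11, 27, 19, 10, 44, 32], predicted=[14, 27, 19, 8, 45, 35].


ȳ = 23.8333
SS_res = Σ(y-ŷ)² = 23
SS_tot = Σ(y-ȳ)² = 862.83
R² = 1 - SS_res/SS_tot = 1 - 0.0267 = 0.9733

0.9733


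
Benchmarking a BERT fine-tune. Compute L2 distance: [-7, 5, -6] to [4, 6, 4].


d = √((-7-4)² + (5-6)² + (-6-4)²)
  = √(121 + 1 + 100)
  = √222 = 14.8997

14.8997


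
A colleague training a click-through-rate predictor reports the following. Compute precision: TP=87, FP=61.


Precision = TP/(TP+FP)
= 87/(87+61)
= 87/148 = 58.78%

58.78%


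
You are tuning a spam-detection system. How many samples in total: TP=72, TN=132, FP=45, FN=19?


Total = TP + TN + FP + FN
= 72 + 132 + 45 + 19
= 268
(Predicted positive: 117, predicted negative: 151)

268


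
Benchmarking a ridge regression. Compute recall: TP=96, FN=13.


Recall = TP/(TP+FN)
= 96/(96+13)
= 96/109 = 88.07%

88.07%


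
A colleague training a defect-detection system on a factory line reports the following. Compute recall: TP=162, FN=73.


Recall = TP/(TP+FN)
= 162/(162+73)
= 162/235 = 68.94%

68.94%


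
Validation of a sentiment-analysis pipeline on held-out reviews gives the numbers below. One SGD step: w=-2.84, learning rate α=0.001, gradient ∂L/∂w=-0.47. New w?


w_new = w - α·∇
= -2.84 - 0.001·-0.47
= -2.84 + 0.00047
= -2.83953

-2.83953


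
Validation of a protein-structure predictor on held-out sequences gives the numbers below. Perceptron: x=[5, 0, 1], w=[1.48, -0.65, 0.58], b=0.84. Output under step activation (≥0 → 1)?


z = (5)·(1.48) + (0)·(-0.65) + (1)·(0.58) + 0.84
  = 8.82
step(z) = 1 (z≥0)

1


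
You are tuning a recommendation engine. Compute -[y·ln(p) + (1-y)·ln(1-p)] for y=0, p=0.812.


BCE = -[y·ln(p) + (1-y)·ln(1-p)]
= -0 - 1·ln(1-0.812)
= -ln(0.188) = 1.6713

1.6713


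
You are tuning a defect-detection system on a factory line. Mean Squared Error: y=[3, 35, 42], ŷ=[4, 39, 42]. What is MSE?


Squared errors: (3-4)²=1, (35-39)²=16, (42-42)²=0
Sum = 17
MSE = 17/3 = 17/3

17/3


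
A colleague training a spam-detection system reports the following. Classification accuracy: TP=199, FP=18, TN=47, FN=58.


Accuracy = (TP+TN)/(TP+TN+FP+FN)
= (199+47)/(322)
= 246/322 = 76.4%

76.4%


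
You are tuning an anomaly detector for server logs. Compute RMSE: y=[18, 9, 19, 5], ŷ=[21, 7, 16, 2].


MSE = 31/4 = 7.75
RMSE = √(31/4) = 2.7839

2.7839


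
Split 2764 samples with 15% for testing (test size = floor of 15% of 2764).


Test = ⌊2764·15/100⌋ = 414
Train = 2764 - 414 = 2350

Train: 2350, Test: 414


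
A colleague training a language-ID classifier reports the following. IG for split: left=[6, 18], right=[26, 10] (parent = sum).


Parent = [32, 28], H_parent = 0.9968
H_left = 0.8113 (n=24), H_right = 0.8524 (n=36)
H_children = (24/60)·0.8113 + (36/60)·0.8524 = 0.836
IG = 0.9968 - 0.836 = 0.1608

0.1608


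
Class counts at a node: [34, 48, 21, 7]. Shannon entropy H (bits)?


Probabilities: [34/110, 48/110, 21/110, 7/110] ≈ [0.3091, 0.4364, 0.1909, 0.0636]
H = -((34/110)·log₂(34/110) + (48/110)·log₂(48/110) + (21/110)·log₂(21/110) + (7/110)·log₂(7/110))
  = 1.7546 bits

1.7546 bits


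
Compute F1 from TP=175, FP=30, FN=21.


Precision = 175/205 = 0.8537
Recall = 175/196 = 0.8929
F1 = 2·P·R/(P+R) = 2·TP/(2·TP+FP+FN) = 350/(350+30+21) = 350/401 = 0.8728

0.8728


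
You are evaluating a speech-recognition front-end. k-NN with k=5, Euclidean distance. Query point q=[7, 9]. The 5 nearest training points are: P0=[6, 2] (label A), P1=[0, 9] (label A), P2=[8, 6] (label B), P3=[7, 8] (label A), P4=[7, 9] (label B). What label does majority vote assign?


d(q,P0) = 7.0711  (label A)
d(q,P1) = 7.0  (label A)
d(q,P2) = 3.1623  (label B)
d(q,P3) = 1.0  (label A)
d(q,P4) = 0.0  (label B)
Votes: A=3, B=2
Majority → A

A


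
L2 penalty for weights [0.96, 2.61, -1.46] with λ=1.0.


‖w‖₂² = (0.96)² + (2.61)² + (-1.46)²
     = 0.9216 + 6.8121 + 2.1316
     = 9.8653
λ·‖w‖₂² = 1.0·9.8653 = 9.8653

9.8653


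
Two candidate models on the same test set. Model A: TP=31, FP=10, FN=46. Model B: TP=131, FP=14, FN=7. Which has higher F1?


Model A: P=31/41=0.7561, R=31/77=0.4026, F1=2PR/(P+R)=2TP/(2TP+FP+FN)=62/118=0.5254
Model B: P=131/145=0.9034, R=131/138=0.9493, F1=2PR/(P+R)=2TP/(2TP+FP+FN)=262/283=0.9258
0.5254 < 0.9258 → Model B

Model B


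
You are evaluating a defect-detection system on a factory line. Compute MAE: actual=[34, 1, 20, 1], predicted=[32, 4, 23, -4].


Absolute errors: |34-32|=2, |1-4|=3, |20-23|=3, |1+ 4|=5
Sum = 13
MAE = 13/4 = 13/4

13/4


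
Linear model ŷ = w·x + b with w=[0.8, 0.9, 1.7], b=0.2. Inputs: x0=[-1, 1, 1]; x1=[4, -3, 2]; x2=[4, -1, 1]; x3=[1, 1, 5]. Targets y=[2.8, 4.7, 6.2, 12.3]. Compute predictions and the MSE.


ŷ0 = (0.8)·(-1) + (0.9)·(1) + (1.7)·(1) + 0.2 = 2.0
ŷ1 = (0.8)·(4) + (0.9)·(-3) + (1.7)·(2) + 0.2 = 4.1
ŷ2 = (0.8)·(4) + (0.9)·(-1) + (1.7)·(1) + 0.2 = 4.2
ŷ3 = (0.8)·(1) + (0.9)·(1) + (1.7)·(5) + 0.2 = 10.4
errors² = [0.64, 0.36, 4.0, 3.61]
MSE = 8.6100/4 = 2.1525

2.1525


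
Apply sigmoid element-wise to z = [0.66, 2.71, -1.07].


σ(0.66) = 1/(1+e^-0.66) = 0.6593
σ(2.71) = 1/(1+e^-2.71) = 0.9376
σ(-1.07) = 1/(1+e^1.07) = 0.2554
result = [0.6593, 0.9376, 0.2554]

[0.6593, 0.9376, 0.2554]


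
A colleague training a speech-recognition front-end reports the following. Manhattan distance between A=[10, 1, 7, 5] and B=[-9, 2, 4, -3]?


d = |10+ 9| + |1-2| + |7-4| + |5+ 3|
  = 19 + 1 + 3 + 8
  = 31

31


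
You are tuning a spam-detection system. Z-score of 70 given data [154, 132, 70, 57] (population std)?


μ = 103.25, σ = 40.7638
z = (70 - 103.25)/40.7638 = -0.8157

-0.8157


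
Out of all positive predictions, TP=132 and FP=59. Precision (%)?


Precision = TP/(TP+FP)
= 132/(132+59)
= 132/191 = 69.11%

69.11%


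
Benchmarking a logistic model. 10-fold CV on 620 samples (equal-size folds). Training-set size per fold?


Fold size = 620/10 = 62
Training per fold = 620 - 62 = 558

558


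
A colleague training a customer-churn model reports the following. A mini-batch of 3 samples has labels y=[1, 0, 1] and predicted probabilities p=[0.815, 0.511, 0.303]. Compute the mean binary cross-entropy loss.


L[0] = -ln(0.815) = 0.2046
L[1] = -ln(1-0.511) = -ln(0.489) = 0.7154
L[2] = -ln(0.303) = 1.194
mean = (0.2046 + 0.7154 + 1.194)/3 = 0.7047

0.7047


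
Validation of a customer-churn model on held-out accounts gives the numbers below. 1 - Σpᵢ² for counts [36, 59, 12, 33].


Probabilities: [36/140, 59/140, 12/140, 33/140] ≈ [0.2571, 0.4214, 0.0857, 0.2357]
Σpᵢ² = (1296 + 3481 + 144 + 1089)/140² = 6010/19600
Gini = 1 - Σpᵢ² = 1 - 6010/19600 = 0.6934

0.6934


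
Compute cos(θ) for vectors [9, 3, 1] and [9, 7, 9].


A·B = 9·9 + 3·7 + 1·9 = 111
‖A‖ = √91 = 9.5394, ‖B‖ = √211 = 14.5258
cos = 111/(√91·√211) = 111/√19201 = 0.8011

0.8011


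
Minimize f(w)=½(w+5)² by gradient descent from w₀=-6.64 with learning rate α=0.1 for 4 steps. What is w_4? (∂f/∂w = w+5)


step 1: grad = -6.64+5 = -1.64; w = -6.64 - 0.1·(-1.64) = -6.476
step 2: grad = -6.476+5 = -1.476; w = -6.476 - 0.1·(-1.476) = -6.3284
step 3: grad = -6.3284+5 = -1.3284; w = -6.3284 - 0.1·(-1.3284) = -6.19556
step 4: grad = -6.19556+5 = -1.19556; w = -6.19556 - 0.1·(-1.19556) = -6.076004

-6.076004


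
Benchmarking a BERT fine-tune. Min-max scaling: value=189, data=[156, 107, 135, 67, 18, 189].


min=18, max=189
(189-18)/(189-18) = 171/171 = 1.0

1.0


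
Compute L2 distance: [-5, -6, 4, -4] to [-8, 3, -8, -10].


d = √((-5+ 8)² + (-6-3)² + (4+ 8)² + (-4+ 10)²)
  = √(9 + 81 + 144 + 36)
  = √270 = 16.4317

16.4317


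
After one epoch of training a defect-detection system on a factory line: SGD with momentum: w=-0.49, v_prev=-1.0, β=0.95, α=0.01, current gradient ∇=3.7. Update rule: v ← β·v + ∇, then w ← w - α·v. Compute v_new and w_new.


v_new = 0.95·-1.0 + 3.7 = -0.95 + 3.7 = 2.75
w_new = -0.49 - 0.01·2.75 = -0.49 - 0.0275 = -0.5175

v_new=2.75, w_new=-0.5175


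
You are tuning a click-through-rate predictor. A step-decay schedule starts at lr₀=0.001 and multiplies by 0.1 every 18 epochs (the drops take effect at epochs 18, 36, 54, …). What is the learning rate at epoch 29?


n_drops = ⌊29/18⌋ = 1
lr = 0.001·0.1^1 = 0.001·0.1 = 0.0001

0.0001


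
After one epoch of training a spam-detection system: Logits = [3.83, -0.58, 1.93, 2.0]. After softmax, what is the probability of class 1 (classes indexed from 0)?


Exponentials: e^3.83=46.0625, e^-0.58=0.5599, e^1.93=6.8895, e^2.0=7.3891
Sum = 60.901
Softmax = [0.7564, 0.0092, 0.1131, 0.1213]
p[1] = 0.5599/60.901 = 0.0092

0.0092


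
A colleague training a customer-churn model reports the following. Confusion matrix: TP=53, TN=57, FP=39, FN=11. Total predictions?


Total = TP + TN + FP + FN
= 53 + 57 + 39 + 11
= 160
(Predicted positive: 92, predicted negative: 68)

160


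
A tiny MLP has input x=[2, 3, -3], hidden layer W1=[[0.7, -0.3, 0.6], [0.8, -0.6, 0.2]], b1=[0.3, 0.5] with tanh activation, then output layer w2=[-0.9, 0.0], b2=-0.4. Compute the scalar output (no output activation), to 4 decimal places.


z1[0] = (0.7)·(2) + (-0.3)·(3) + (0.6)·(-3) + 0.3 = -1.0
z1[1] = (0.8)·(2) + (-0.6)·(3) + (0.2)·(-3) + 0.5 = -0.3
h = tanh(z1) = [-0.7616, -0.2913]
output = (-0.9)·(-0.7616) + (0.0)·(-0.2913) - 0.4 = 0.2854

0.2854


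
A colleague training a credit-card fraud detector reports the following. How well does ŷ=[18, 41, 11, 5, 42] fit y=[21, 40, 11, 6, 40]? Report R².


ȳ = 23.6
SS_res = Σ(y-ŷ)² = 15
SS_tot = Σ(y-ȳ)² = 1013.2
R² = 1 - SS_res/SS_tot = 1 - 0.0148 = 0.9852

0.9852


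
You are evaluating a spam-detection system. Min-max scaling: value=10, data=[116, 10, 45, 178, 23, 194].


min=10, max=194
(10-10)/(194-10) = 0/184 = 0.0

0.0


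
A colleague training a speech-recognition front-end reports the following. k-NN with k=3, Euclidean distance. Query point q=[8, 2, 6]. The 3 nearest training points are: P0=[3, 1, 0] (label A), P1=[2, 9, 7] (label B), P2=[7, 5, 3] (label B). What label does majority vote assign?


d(q,P0) = 7.874  (label A)
d(q,P1) = 9.2736  (label B)
d(q,P2) = 4.3589  (label B)
Votes: A=1, B=2
Majority → B

B


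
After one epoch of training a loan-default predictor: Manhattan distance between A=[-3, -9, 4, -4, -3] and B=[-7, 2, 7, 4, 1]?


d = |-3+ 7| + |-9-2| + |4-7| + |-4-4| + |-3-1|
  = 4 + 11 + 3 + 8 + 4
  = 30

30


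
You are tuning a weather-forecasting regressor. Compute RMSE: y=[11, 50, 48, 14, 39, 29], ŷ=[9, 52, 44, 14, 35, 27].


MSE = 44/6 = 7.3333
RMSE = √(44/6) = 2.708

2.708


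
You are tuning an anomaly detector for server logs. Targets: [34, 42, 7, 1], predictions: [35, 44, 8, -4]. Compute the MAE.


Absolute errors: |34-35|=1, |42-44|=2, |7-8|=1, |1+ 4|=5
Sum = 9
MAE = 9/4 = 9/4

9/4


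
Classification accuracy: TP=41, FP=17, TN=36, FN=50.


Accuracy = (TP+TN)/(TP+TN+FP+FN)
= (41+36)/(144)
= 77/144 = 53.47%

53.47%


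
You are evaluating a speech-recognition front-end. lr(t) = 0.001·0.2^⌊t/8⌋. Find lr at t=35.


n_drops = ⌊35/8⌋ = 4
lr = 0.001·0.2^4 = 0.001·0.0016 = 0.0000016

0.0000016


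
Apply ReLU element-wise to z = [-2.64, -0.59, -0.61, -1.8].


ReLU(-2.64) = max(0, -2.64) = 0.0
ReLU(-0.59) = max(0, -0.59) = 0.0
ReLU(-0.61) = max(0, -0.61) = 0.0
ReLU(-1.8) = max(0, -1.8) = 0.0
result = [0.0, 0.0, 0.0, 0.0]

[0.0, 0.0, 0.0, 0.0]


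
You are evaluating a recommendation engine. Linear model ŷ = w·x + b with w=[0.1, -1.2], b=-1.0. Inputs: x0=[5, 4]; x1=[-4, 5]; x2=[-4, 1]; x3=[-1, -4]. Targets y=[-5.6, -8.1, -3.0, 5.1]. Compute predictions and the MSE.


ŷ0 = (0.1)·(5) + (-1.2)·(4) - 1.0 = -5.3
ŷ1 = (0.1)·(-4) + (-1.2)·(5) - 1.0 = -7.4
ŷ2 = (0.1)·(-4) + (-1.2)·(1) - 1.0 = -2.6
ŷ3 = (0.1)·(-1) + (-1.2)·(-4) - 1.0 = 3.7
errors² = [0.09, 0.49, 0.16, 1.96]
MSE = 2.7000/4 = 0.675

0.675


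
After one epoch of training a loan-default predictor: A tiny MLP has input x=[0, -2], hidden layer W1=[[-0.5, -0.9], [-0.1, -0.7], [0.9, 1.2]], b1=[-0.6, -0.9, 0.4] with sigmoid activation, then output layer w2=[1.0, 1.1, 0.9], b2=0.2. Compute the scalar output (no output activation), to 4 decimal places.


z1[0] = (-0.5)·(0) + (-0.9)·(-2) - 0.6 = 1.2
z1[1] = (-0.1)·(0) + (-0.7)·(-2) - 0.9 = 0.5
z1[2] = (0.9)·(0) + (1.2)·(-2) + 0.4 = -2.0
h = sigmoid(z1) = [0.7685, 0.6225, 0.1192]
output = (1.0)·(0.7685) + (1.1)·(0.6225) + (0.9)·(0.1192) + 0.2 = 1.7605

1.7605


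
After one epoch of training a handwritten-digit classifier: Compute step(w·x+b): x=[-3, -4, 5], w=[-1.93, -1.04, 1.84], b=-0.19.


z = (-3)·(-1.93) + (-4)·(-1.04) + (5)·(1.84) - 0.19
  = 18.96
step(z) = 1 (z≥0)

1


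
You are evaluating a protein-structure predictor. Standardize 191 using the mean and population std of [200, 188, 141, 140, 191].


μ = 172, σ = 26.0231
z = (191 - 172)/26.0231 = 0.7301

0.7301


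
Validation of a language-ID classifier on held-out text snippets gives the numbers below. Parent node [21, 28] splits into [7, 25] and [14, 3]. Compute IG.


Parent = [21, 28], H_parent = 0.9852
H_left = 0.7579 (n=32), H_right = 0.6723 (n=17)
H_children = (32/49)·0.7579 + (17/49)·0.6723 = 0.7282
IG = 0.9852 - 0.7282 = 0.257

0.257


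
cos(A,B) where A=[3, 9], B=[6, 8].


A·B = 3·6 + 9·8 = 90
‖A‖ = √90 = 9.4868, ‖B‖ = √100 = 10
cos = 90/(√90·√100) = 90/√9000 = 0.9487

0.9487


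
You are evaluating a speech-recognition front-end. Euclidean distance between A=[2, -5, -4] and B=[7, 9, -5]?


d = √((2-7)² + (-5-9)² + (-4+ 5)²)
  = √(25 + 196 + 1)
  = √222 = 14.8997

14.8997


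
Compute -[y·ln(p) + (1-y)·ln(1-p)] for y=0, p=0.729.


BCE = -[y·ln(p) + (1-y)·ln(1-p)]
= -0 - 1·ln(1-0.729)
= -ln(0.271) = 1.3056

1.3056


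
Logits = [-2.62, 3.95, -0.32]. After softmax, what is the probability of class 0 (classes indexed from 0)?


Exponentials: e^-2.62=0.0728, e^3.95=51.9354, e^-0.32=0.7261
Sum = 52.7343
Softmax = [0.0014, 0.9848, 0.0138]
p[0] = 0.0728/52.7343 = 0.0014

0.0014


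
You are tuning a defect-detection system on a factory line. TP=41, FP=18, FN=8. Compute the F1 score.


Precision = 41/59 = 0.6949
Recall = 41/49 = 0.8367
F1 = 2·P·R/(P+R) = 2·TP/(2·TP+FP+FN) = 82/(82+18+8) = 82/108 = 0.7593

0.7593


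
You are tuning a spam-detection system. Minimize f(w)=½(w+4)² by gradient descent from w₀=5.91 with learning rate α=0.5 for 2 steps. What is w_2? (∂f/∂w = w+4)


step 1: grad = 5.91+4 = 9.91; w = 5.91 - 0.5·(9.91) = 0.955
step 2: grad = 0.955+4 = 4.955; w = 0.955 - 0.5·(4.955) = -1.5225

-1.5225


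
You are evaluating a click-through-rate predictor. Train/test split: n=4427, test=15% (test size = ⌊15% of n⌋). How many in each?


Test = ⌊4427·15/100⌋ = 664
Train = 4427 - 664 = 3763

Train: 3763, Test: 664


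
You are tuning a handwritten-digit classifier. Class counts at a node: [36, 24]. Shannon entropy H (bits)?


Probabilities: [36/60, 24/60] ≈ [0.6, 0.4]
H = -((36/60)·log₂(36/60) + (24/60)·log₂(24/60))
  = 0.971 bits

0.971 bits


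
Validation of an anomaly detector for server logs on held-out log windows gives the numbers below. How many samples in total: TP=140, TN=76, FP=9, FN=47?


Total = TP + TN + FP + FN
= 140 + 76 + 9 + 47
= 272
(Predicted positive: 149, predicted negative: 123)

272


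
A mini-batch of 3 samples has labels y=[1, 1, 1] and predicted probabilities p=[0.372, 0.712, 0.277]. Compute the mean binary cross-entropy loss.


L[0] = -ln(0.372) = 0.9889
L[1] = -ln(0.712) = 0.3397
L[2] = -ln(0.277) = 1.2837
mean = (0.9889 + 0.3397 + 1.2837)/3 = 0.8708

0.8708


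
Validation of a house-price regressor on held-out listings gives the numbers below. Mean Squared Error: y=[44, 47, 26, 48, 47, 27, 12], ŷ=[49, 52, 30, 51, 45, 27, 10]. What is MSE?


Squared errors: (44-49)²=25, (47-52)²=25, (26-30)²=16, (48-51)²=9, (47-45)²=4, (27-27)²=0, (12-10)²=4
Sum = 83
MSE = 83/7 = 83/7

83/7


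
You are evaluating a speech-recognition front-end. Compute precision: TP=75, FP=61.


Precision = TP/(TP+FP)
= 75/(75+61)
= 75/136 = 55.15%

55.15%


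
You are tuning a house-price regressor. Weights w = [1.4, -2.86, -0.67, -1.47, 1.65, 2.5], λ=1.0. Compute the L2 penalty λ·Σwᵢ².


‖w‖₂² = (1.4)² + (-2.86)² + (-0.67)² + (-1.47)² + (1.65)² + (2.5)²
     = 1.96 + 8.1796 + 0.4489 + 2.1609 + 2.7225 + 6.25
     = 21.7219
λ·‖w‖₂² = 1.0·21.7219 = 21.7219

21.7219


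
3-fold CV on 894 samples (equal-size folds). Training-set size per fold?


Fold size = 894/3 = 298
Training per fold = 894 - 298 = 596

596


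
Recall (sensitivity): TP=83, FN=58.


Recall = TP/(TP+FN)
= 83/(83+58)
= 83/141 = 58.87%

58.87%


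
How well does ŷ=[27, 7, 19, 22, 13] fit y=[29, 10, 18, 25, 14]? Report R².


ȳ = 19.2
SS_res = Σ(y-ŷ)² = 24
SS_tot = Σ(y-ȳ)² = 242.8
R² = 1 - SS_res/SS_tot = 1 - 0.0988 = 0.9012

0.9012


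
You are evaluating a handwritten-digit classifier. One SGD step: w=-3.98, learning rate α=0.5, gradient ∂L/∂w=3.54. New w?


w_new = w - α·∇
= -3.98 - 0.5·3.54
= -3.98 - 1.77
= -5.75

-5.75


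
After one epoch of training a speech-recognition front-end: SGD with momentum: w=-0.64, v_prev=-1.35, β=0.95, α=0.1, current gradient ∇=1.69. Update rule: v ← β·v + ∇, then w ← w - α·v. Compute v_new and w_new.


v_new = 0.95·-1.35 + 1.69 = -1.2825 + 1.69 = 0.4075
w_new = -0.64 - 0.1·0.4075 = -0.64 - 0.04075 = -0.68075

v_new=0.4075, w_new=-0.68075


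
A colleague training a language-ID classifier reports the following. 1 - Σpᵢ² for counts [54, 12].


Probabilities: [54/66, 12/66] ≈ [0.8182, 0.1818]
Σpᵢ² = (2916 + 144)/66² = 3060/4356
Gini = 1 - Σpᵢ² = 1 - 3060/4356 = 0.2975

0.2975


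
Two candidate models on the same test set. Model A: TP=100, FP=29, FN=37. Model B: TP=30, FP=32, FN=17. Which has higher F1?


Model A: P=100/129=0.7752, R=100/137=0.7299, F1=2PR/(P+R)=2TP/(2TP+FP+FN)=200/266=0.7519
Model B: P=30/62=0.4839, R=30/47=0.6383, F1=2PR/(P+R)=2TP/(2TP+FP+FN)=60/109=0.5505
0.7519 > 0.5505 → Model A

Model A
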